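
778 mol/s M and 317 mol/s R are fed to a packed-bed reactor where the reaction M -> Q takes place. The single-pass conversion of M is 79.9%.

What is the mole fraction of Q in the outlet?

0.568

M reacted = 0.799 × 778 = 621.6 mol/s; ν_M = −1, so ξ = 621.6/1 = 621.6 mol/s.
Outlet amounts (n = n₀ + ν ξ):
  M: 778 − 1(621.6) = 156.4
  Q: 0 + 1(621.6) = 621.6
  R: 317 (inert)
Total out = 1095 mol/s; y_Q = 621.6 / 1095 = 0.5677.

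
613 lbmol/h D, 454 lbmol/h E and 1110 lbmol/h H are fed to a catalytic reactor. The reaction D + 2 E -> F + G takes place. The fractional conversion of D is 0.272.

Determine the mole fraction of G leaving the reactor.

D reacted = 0.272 × 613 = 166.7 lbmol/h; ν_D = −1, so ξ = 166.7/1 = 166.7 lbmol/h.
Outlet amounts (n = n₀ + ν ξ):
  D: 613 − 1(166.7) = 446.3
  E: 454 − 2(166.7) = 120.5
  F: 0 + 1(166.7) = 166.7
  G: 0 + 1(166.7) = 166.7
  H: 1110 (inert)
Total out = 2010 lbmol/h; y_G = 166.7 / 2010 = 0.08294.

0.0829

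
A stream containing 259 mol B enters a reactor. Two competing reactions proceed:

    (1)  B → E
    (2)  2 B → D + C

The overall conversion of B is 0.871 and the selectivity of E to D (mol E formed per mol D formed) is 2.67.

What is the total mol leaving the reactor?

259 mol

Conversion of B: B consumed = 0.871 × 259 = 225.6 mol = 1ξ₁ + 2ξ₂.
Selectivity: 1ξ₁ / (1ξ₂) = 2.67 → ξ₁ = 2.67 ξ₂.
Substitute: (1·2.67 + 2) ξ₂ = 225.6 → ξ₂ = 48.31 mol, ξ₁ = 129 mol.
Outlet amounts (n = n₀ + Σ ν·ξ):
  B: 259 − 1(129) − 2(48.31) = 33.41
  E: 0 + 1(129) = 129
  D: 0 + 1(48.31) = 48.31
  C: 0 + 1(48.31) = 48.31
Total out = 33.41 + 129 + 48.31 + 48.31 = 259 mol.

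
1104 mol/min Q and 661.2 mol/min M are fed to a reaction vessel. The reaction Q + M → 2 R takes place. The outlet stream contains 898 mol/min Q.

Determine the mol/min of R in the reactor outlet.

412 mol/min

For Q: n = n₀ − 1ξ → 898 = 1104 − 1ξ, giving ξ = 206 mol/min.
Outlet amounts (n = n₀ + ν ξ):
  Q: 1104 − 1(206) = 898
  M: 661.2 − 1(206) = 455.2
  R: 0 + 2(206) = 412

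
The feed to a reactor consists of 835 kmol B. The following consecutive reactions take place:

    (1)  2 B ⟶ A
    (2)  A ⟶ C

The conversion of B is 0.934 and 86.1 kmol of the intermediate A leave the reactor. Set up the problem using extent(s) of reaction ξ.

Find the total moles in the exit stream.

Conversion of B: B consumed = 2ξ₁ = 0.934 × 835 → ξ₁ = 389.9 kmol.
A balance: n_A = 0 + 1ξ₁ − 1ξ₂ = 86.1 → ξ₂ = (1·389.9 − 86.1)/1 = 303.8 kmol.
Outlet amounts (n = n₀ + Σ ν·ξ):
  B: 835 − 2(389.9) = 55.11
  A: 0 + 1(389.9) − 1(303.8) = 86.1
  C: 0 + 1(303.8) = 303.8
Total out = 55.11 + 86.1 + 303.8 = 445.1 kmol.

445 kmol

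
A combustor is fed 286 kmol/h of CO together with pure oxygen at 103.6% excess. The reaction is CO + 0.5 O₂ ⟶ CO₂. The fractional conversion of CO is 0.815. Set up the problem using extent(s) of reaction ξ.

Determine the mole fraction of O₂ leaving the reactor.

Stoichiometric O₂ = 0.5 × 286 = 143 kmol/h; O₂ fed = 143 × 2.036 = 291.1 kmol/h.
Fuel reacted = 0.815 × 286 → ξ = 233.1 kmol/h.
Outlet (n = n₀ + ν ξ):
  CO: 286 − 1(233.1) = 52.91
  O₂: 291.1 − 0.5(233.1) = 174.6
  CO₂: 0 + 1(233.1) = 233.1
Total out = 460.6 kmol/h; y_O₂ = 174.6 / 460.6 = 0.3791.

0.379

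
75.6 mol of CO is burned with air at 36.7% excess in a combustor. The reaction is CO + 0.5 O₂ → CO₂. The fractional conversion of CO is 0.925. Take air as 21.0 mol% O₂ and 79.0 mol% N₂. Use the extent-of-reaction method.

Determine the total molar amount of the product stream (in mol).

Stoichiometric O₂ = 0.5 × 75.6 = 37.8 mol; O₂ fed = 37.8 × 1.367 = 51.67 mol.
N₂ fed = 51.67 × 79/21 = 194.4 mol.
Fuel reacted = 0.925 × 75.6 → ξ = 69.93 mol.
Outlet (n = n₀ + ν ξ):
  CO: 75.6 − 1(69.93) = 5.67
  O₂: 51.67 − 0.5(69.93) = 16.71
  N₂: 194.4 (inert)
  CO₂: 0 + 1(69.93) = 69.93
Total out = 5.67 + 16.71 + 194.4 + 69.93 = 286.7 mol.

287 mol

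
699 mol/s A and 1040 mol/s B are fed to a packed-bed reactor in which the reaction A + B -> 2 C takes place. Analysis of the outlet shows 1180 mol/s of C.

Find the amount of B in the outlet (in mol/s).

450 mol/s

For C: n = n₀ + 2ξ → 1180 = 0 + 2ξ, giving ξ = 590 mol/s.
Outlet amounts (n = n₀ + ν ξ):
  A: 699 − 1(590) = 109
  B: 1040 − 1(590) = 450
  C: 0 + 2(590) = 1180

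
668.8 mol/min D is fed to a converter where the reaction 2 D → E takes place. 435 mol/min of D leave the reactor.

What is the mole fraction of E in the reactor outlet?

0.212

For D: n = n₀ − 2ξ → 435 = 668.8 − 2ξ, giving ξ = 116.9 mol/min.
Outlet amounts (n = n₀ + ν ξ):
  D: 668.8 − 2(116.9) = 435
  E: 0 + 1(116.9) = 116.9
Total out = 551.9 mol/min; y_E = 116.9 / 551.9 = 0.2118.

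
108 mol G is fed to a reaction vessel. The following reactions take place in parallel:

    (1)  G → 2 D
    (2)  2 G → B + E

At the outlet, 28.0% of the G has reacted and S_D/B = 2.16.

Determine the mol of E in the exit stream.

9.82 mol

Conversion of G: G consumed = 0.28 × 108 = 30.24 mol = 1ξ₁ + 2ξ₂.
Selectivity: 2ξ₁ / (1ξ₂) = 2.16 → ξ₁ = 1.08 ξ₂.
Substitute: (1·1.08 + 2) ξ₂ = 30.24 → ξ₂ = 9.818 mol, ξ₁ = 10.6 mol.
Outlet amounts (n = n₀ + Σ ν·ξ):
  G: 108 − 1(10.6) − 2(9.818) = 77.76
  D: 0 + 2(10.6) = 21.21
  B: 0 + 1(9.818) = 9.818
  E: 0 + 1(9.818) = 9.818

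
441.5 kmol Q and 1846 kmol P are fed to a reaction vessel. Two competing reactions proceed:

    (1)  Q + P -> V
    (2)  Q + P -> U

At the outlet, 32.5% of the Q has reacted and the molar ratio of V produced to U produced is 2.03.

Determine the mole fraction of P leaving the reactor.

Conversion of Q: Q consumed = 0.325 × 441.5 = 143.5 kmol = 1ξ₁ + 1ξ₂.
Selectivity: 1ξ₁ / (1ξ₂) = 2.03 → ξ₁ = 2.03 ξ₂.
Substitute: (1·2.03 + 1) ξ₂ = 143.5 → ξ₂ = 47.36 kmol, ξ₁ = 96.13 kmol.
Outlet amounts (n = n₀ + Σ ν·ξ):
  Q: 441.5 − 1(96.13) − 1(47.36) = 298
  P: 1846 − 1(96.13) − 1(47.36) = 1703
  V: 0 + 1(96.13) = 96.13
  U: 0 + 1(47.36) = 47.36
Total out = 2144 kmol; y_P = 1703 / 2144 = 0.7941.

0.794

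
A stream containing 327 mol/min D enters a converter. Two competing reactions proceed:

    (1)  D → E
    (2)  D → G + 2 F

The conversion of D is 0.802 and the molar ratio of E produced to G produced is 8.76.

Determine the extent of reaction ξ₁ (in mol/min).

ξ₁ = 235 mol/min

Conversion of D: D consumed = 0.802 × 327 = 262.3 mol/min = 1ξ₁ + 1ξ₂.
Selectivity: 1ξ₁ / (1ξ₂) = 8.76 → ξ₁ = 8.76 ξ₂.
Substitute: (1·8.76 + 1) ξ₂ = 262.3 → ξ₂ = 26.87 mol/min, ξ₁ = 235.4 mol/min.
Outlet amounts (n = n₀ + Σ ν·ξ):
  D: 327 − 1(235.4) − 1(26.87) = 64.75
  E: 0 + 1(235.4) = 235.4
  G: 0 + 1(26.87) = 26.87
  F: 0 + 2(26.87) = 53.74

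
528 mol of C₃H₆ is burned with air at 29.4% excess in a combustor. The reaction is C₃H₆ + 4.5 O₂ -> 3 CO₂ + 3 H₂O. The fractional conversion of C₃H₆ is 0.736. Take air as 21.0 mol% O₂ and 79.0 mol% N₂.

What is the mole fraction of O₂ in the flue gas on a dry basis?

0.0934

Stoichiometric O₂ = 4.5 × 528 = 2376 mol; O₂ fed = 2376 × 1.294 = 3075 mol.
N₂ fed = 3075 × 79/21 = 11570 mol.
Fuel reacted = 0.736 × 528 → ξ = 388.6 mol.
Outlet (n = n₀ + ν ξ):
  C₃H₆: 528 − 1(388.6) = 139.4
  O₂: 3075 − 4.5(388.6) = 1326
  N₂: 11570 (inert)
  CO₂: 0 + 3(388.6) = 1166
  H₂O: 0 + 3(388.6) = 1166
Dry total = 14200 mol; y_O₂ (dry) = 1326 / 14200 = 0.09339.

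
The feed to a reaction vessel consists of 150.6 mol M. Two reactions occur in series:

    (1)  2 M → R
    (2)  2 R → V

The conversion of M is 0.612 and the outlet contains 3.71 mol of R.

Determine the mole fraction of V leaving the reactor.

Conversion of M: M consumed = 2ξ₁ = 0.612 × 150.6 → ξ₁ = 46.08 mol.
R balance: n_R = 0 + 1ξ₁ − 2ξ₂ = 3.71 → ξ₂ = (1·46.08 − 3.71)/2 = 21.19 mol.
Outlet amounts (n = n₀ + Σ ν·ξ):
  M: 150.6 − 2(46.08) = 58.43
  R: 0 + 1(46.08) − 2(21.19) = 3.71
  V: 0 + 1(21.19) = 21.19
Total out = 83.33 mol; y_V = 21.19 / 83.33 = 0.2543.

0.254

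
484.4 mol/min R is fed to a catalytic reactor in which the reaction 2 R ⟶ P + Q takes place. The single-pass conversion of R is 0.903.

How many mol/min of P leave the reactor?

219 mol/min

R reacted = 0.903 × 484.4 = 437.4 mol/min; ν_R = −2, so ξ = 437.4/2 = 218.7 mol/min.
Outlet amounts (n = n₀ + ν ξ):
  R: 484.4 − 2(218.7) = 46.99
  P: 0 + 1(218.7) = 218.7
  Q: 0 + 1(218.7) = 218.7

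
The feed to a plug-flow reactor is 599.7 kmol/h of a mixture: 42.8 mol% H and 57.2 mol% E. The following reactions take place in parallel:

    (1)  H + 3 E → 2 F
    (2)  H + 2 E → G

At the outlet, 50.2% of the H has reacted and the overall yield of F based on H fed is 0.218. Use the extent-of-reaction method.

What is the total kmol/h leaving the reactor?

Yield of F: 2ξ₁ / 256.7 = 0.218 → ξ₁ = 27.98 kmol/h.
Conversion of H: 1ξ₁ + 1ξ₂ = 0.502 × 256.7 = 128.8 → ξ₂ = 100.9 kmol/h.
Outlet amounts (n = n₀ + Σ ν·ξ):
  H: 256.7 − 1(27.98) − 1(100.9) = 127.8
  E: 343 − 3(27.98) − 2(100.9) = 57.35
  F: 0 + 2(27.98) = 55.95
  G: 0 + 1(100.9) = 100.9
Total out = 127.8 + 57.35 + 55.95 + 100.9 = 342 kmol/h.

342 kmol/h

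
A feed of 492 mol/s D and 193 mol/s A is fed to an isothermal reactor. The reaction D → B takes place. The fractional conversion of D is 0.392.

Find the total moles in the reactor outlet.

685 mol/s

D reacted = 0.392 × 492 = 192.9 mol/s; ν_D = −1, so ξ = 192.9/1 = 192.9 mol/s.
Outlet amounts (n = n₀ + ν ξ):
  D: 492 − 1(192.9) = 299.1
  B: 0 + 1(192.9) = 192.9
  A: 193 (inert)
Total out = 299.1 + 192.9 + 193 = 685 mol/s.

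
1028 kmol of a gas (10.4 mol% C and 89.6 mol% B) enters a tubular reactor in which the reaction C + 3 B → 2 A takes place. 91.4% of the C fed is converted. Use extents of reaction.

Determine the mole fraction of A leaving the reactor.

0.235

C reacted = 0.914 × 106.9 = 97.72 kmol; ν_C = −1, so ξ = 97.72/1 = 97.72 kmol.
Outlet amounts (n = n₀ + ν ξ):
  C: 106.9 − 1(97.72) = 9.194
  B: 921.1 − 3(97.72) = 627.9
  A: 0 + 2(97.72) = 195.4
Total out = 832.6 kmol; y_A = 195.4 / 832.6 = 0.2347.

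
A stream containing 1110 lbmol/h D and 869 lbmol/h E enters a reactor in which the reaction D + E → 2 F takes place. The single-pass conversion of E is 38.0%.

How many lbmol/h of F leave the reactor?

660 lbmol/h

E reacted = 0.38 × 869 = 330.2 lbmol/h; ν_E = −1, so ξ = 330.2/1 = 330.2 lbmol/h.
Outlet amounts (n = n₀ + ν ξ):
  D: 1110 − 1(330.2) = 779.8
  E: 869 − 1(330.2) = 538.8
  F: 0 + 2(330.2) = 660.4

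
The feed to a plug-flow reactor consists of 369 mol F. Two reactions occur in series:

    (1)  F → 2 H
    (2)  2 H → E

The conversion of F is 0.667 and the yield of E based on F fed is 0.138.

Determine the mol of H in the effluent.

390 mol

Conversion of F: F consumed = 1ξ₁ = 0.667 × 369 → ξ₁ = 246.1 mol.
Yield of E: 1ξ₂ / 369 = 0.138 → ξ₂ = 50.92 mol.
Outlet amounts (n = n₀ + Σ ν·ξ):
  F: 369 − 1(246.1) = 122.9
  H: 0 + 2(246.1) − 2(50.92) = 390.4
  E: 0 + 1(50.92) = 50.92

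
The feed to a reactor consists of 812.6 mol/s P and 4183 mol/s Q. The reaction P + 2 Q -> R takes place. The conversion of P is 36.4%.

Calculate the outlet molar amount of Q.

3590 mol/s

P reacted = 0.364 × 812.6 = 295.8 mol/s; ν_P = −1, so ξ = 295.8/1 = 295.8 mol/s.
Outlet amounts (n = n₀ + ν ξ):
  P: 812.6 − 1(295.8) = 516.8
  Q: 4183 − 2(295.8) = 3591
  R: 0 + 1(295.8) = 295.8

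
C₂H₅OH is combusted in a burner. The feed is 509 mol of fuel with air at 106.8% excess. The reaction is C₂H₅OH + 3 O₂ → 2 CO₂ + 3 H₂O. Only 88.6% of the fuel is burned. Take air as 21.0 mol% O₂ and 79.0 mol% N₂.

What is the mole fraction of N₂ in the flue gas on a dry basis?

Stoichiometric O₂ = 3 × 509 = 1527 mol; O₂ fed = 1527 × 2.068 = 3158 mol.
N₂ fed = 3158 × 79/21 = 11880 mol.
Fuel reacted = 0.886 × 509 → ξ = 451 mol.
Outlet (n = n₀ + ν ξ):
  C₂H₅OH: 509 − 1(451) = 58.03
  O₂: 3158 − 3(451) = 1805
  N₂: 11880 (inert)
  CO₂: 0 + 2(451) = 901.9
  H₂O: 0 + 3(451) = 1353
Dry total = 14640 mol; y_N₂ (dry) = 11880 / 14640 = 0.8112.

0.811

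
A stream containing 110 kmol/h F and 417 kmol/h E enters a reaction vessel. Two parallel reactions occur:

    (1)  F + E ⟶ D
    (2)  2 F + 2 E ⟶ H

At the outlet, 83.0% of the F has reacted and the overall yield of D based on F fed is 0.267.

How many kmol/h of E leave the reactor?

326 kmol/h

Yield of D: 1ξ₁ / 110 = 0.267 → ξ₁ = 29.37 kmol/h.
Conversion of F: 1ξ₁ + 2ξ₂ = 0.83 × 110 = 91.3 → ξ₂ = 30.96 kmol/h.
Outlet amounts (n = n₀ + Σ ν·ξ):
  F: 110 − 1(29.37) − 2(30.96) = 18.7
  E: 417 − 1(29.37) − 2(30.96) = 325.7
  D: 0 + 1(29.37) = 29.37
  H: 0 + 1(30.96) = 30.96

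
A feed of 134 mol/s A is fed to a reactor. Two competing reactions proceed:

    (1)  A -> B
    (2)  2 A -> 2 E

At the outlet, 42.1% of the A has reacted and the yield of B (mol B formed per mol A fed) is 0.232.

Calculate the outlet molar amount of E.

25.3 mol/s

Yield of B: 1ξ₁ / 134 = 0.232 → ξ₁ = 31.09 mol/s.
Conversion of A: 1ξ₁ + 2ξ₂ = 0.421 × 134 = 56.41 → ξ₂ = 12.66 mol/s.
Outlet amounts (n = n₀ + Σ ν·ξ):
  A: 134 − 1(31.09) − 2(12.66) = 77.59
  B: 0 + 1(31.09) = 31.09
  E: 0 + 2(12.66) = 25.33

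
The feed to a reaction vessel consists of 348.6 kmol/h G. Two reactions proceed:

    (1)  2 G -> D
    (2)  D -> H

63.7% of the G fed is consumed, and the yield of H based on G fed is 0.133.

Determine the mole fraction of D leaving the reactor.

Conversion of G: G consumed = 2ξ₁ = 0.637 × 348.6 → ξ₁ = 111 kmol/h.
Yield of H: 1ξ₂ / 348.6 = 0.133 → ξ₂ = 46.36 kmol/h.
Outlet amounts (n = n₀ + Σ ν·ξ):
  G: 348.6 − 2(111) = 126.5
  D: 0 + 1(111) − 1(46.36) = 64.67
  H: 0 + 1(46.36) = 46.36
Total out = 237.6 kmol/h; y_D = 64.67 / 237.6 = 0.2722.

0.272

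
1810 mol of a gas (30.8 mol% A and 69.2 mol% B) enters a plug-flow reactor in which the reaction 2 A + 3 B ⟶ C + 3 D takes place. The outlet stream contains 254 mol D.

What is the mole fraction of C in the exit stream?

For D: n = n₀ + 3ξ → 254 = 0 + 3ξ, giving ξ = 84.67 mol.
Outlet amounts (n = n₀ + ν ξ):
  A: 557.5 − 2(84.67) = 388.1
  B: 1253 − 3(84.67) = 998.5
  C: 0 + 1(84.67) = 84.67
  D: 0 + 3(84.67) = 254
Total out = 1725 mol; y_C = 84.67 / 1725 = 0.04907.

0.0491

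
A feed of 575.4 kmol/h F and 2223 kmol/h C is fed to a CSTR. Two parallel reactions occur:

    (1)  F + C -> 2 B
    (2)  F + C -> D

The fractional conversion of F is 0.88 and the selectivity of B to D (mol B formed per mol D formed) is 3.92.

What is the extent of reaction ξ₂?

ξ₂ = 171 kmol/h

Conversion of F: F consumed = 0.88 × 575.4 = 506.4 kmol/h = 1ξ₁ + 1ξ₂.
Selectivity: 2ξ₁ / (1ξ₂) = 3.92 → ξ₁ = 1.96 ξ₂.
Substitute: (1·1.96 + 1) ξ₂ = 506.4 → ξ₂ = 171.1 kmol/h, ξ₁ = 335.3 kmol/h.
Outlet amounts (n = n₀ + Σ ν·ξ):
  F: 575.4 − 1(335.3) − 1(171.1) = 69.05
  C: 2223 − 1(335.3) − 1(171.1) = 1717
  B: 0 + 2(335.3) = 670.6
  D: 0 + 1(171.1) = 171.1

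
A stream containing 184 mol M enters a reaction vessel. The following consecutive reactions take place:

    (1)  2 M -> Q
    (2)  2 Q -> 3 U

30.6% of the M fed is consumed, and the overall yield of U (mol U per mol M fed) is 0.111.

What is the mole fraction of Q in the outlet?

0.0894

Conversion of M: M consumed = 2ξ₁ = 0.306 × 184 → ξ₁ = 28.15 mol.
Yield of U: 3ξ₂ / 184 = 0.111 → ξ₂ = 6.808 mol.
Outlet amounts (n = n₀ + Σ ν·ξ):
  M: 184 − 2(28.15) = 127.7
  Q: 0 + 1(28.15) − 2(6.808) = 14.54
  U: 0 + 3(6.808) = 20.42
Total out = 162.7 mol; y_Q = 14.54 / 162.7 = 0.08937.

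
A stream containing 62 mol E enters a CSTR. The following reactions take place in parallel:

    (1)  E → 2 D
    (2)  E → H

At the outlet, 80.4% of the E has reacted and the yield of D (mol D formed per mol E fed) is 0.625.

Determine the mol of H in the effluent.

Yield of D: 2ξ₁ / 62 = 0.625 → ξ₁ = 19.38 mol.
Conversion of E: 1ξ₁ + 1ξ₂ = 0.804 × 62 = 49.85 → ξ₂ = 30.47 mol.
Outlet amounts (n = n₀ + Σ ν·ξ):
  E: 62 − 1(19.38) − 1(30.47) = 12.15
  D: 0 + 2(19.38) = 38.75
  H: 0 + 1(30.47) = 30.47

30.5 mol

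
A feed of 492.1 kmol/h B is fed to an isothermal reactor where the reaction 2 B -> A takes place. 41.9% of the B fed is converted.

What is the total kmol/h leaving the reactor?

B reacted = 0.419 × 492.1 = 206.2 kmol/h; ν_B = −2, so ξ = 206.2/2 = 103.1 kmol/h.
Outlet amounts (n = n₀ + ν ξ):
  B: 492.1 − 2(103.1) = 285.9
  A: 0 + 1(103.1) = 103.1
Total out = 285.9 + 103.1 = 389 kmol/h.

389 kmol/h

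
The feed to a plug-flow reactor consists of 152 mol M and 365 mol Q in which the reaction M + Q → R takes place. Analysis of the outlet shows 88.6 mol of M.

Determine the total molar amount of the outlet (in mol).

For M: n = n₀ − 1ξ → 88.6 = 152 − 1ξ, giving ξ = 63.4 mol.
Outlet amounts (n = n₀ + ν ξ):
  M: 152 − 1(63.4) = 88.6
  Q: 365 − 1(63.4) = 301.6
  R: 0 + 1(63.4) = 63.4
Total out = 88.6 + 301.6 + 63.4 = 453.6 mol.

454 mol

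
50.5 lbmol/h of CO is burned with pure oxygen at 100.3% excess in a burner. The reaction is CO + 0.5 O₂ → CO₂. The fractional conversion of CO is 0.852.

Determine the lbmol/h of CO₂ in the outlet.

43 lbmol/h

Stoichiometric O₂ = 0.5 × 50.5 = 25.25 lbmol/h; O₂ fed = 25.25 × 2.003 = 50.58 lbmol/h.
Fuel reacted = 0.852 × 50.5 → ξ = 43.03 lbmol/h.
Outlet (n = n₀ + ν ξ):
  CO: 50.5 − 1(43.03) = 7.474
  O₂: 50.58 − 0.5(43.03) = 29.06
  CO₂: 0 + 1(43.03) = 43.03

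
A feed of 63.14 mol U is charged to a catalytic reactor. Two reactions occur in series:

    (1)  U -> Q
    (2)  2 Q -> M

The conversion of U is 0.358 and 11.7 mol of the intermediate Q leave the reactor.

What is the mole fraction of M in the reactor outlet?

0.0945

Conversion of U: U consumed = 1ξ₁ = 0.358 × 63.14 → ξ₁ = 22.6 mol.
Q balance: n_Q = 0 + 1ξ₁ − 2ξ₂ = 11.7 → ξ₂ = (1·22.6 − 11.7)/2 = 5.452 mol.
Outlet amounts (n = n₀ + Σ ν·ξ):
  U: 63.14 − 1(22.6) = 40.54
  Q: 0 + 1(22.6) − 2(5.452) = 11.7
  M: 0 + 1(5.452) = 5.452
Total out = 57.69 mol; y_M = 5.452 / 57.69 = 0.09451.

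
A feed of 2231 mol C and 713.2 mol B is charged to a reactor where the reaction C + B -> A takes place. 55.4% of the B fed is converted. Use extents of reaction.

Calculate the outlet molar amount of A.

B reacted = 0.554 × 713.2 = 395.1 mol; ν_B = −1, so ξ = 395.1/1 = 395.1 mol.
Outlet amounts (n = n₀ + ν ξ):
  C: 2231 − 1(395.1) = 1836
  B: 713.2 − 1(395.1) = 318.1
  A: 0 + 1(395.1) = 395.1

395 mol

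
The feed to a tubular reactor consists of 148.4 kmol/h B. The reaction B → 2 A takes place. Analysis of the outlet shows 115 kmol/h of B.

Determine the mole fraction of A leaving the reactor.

0.367

For B: n = n₀ − 1ξ → 115 = 148.4 − 1ξ, giving ξ = 33.4 kmol/h.
Outlet amounts (n = n₀ + ν ξ):
  B: 148.4 − 1(33.4) = 115
  A: 0 + 2(33.4) = 66.8
Total out = 181.8 kmol/h; y_A = 66.8 / 181.8 = 0.3674.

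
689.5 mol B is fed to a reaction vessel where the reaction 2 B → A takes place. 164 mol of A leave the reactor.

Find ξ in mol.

For A: n = n₀ + 1ξ → 164 = 0 + 1ξ, giving ξ = 164 mol.
Outlet amounts (n = n₀ + ν ξ):
  B: 689.5 − 2(164) = 361.5
  A: 0 + 1(164) = 164

ξ = 164 mol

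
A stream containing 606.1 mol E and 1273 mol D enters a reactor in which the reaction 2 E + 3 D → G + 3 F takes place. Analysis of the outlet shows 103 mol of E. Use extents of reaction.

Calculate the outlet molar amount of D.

For E: n = n₀ − 2ξ → 103 = 606.1 − 2ξ, giving ξ = 251.6 mol.
Outlet amounts (n = n₀ + ν ξ):
  E: 606.1 − 2(251.6) = 103
  D: 1273 − 3(251.6) = 518.3
  G: 0 + 1(251.6) = 251.6
  F: 0 + 3(251.6) = 754.7

518 mol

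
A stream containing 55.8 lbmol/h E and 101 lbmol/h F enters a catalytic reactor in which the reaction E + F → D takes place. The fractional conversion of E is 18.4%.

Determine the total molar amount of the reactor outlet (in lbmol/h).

E reacted = 0.184 × 55.8 = 10.27 lbmol/h; ν_E = −1, so ξ = 10.27/1 = 10.27 lbmol/h.
Outlet amounts (n = n₀ + ν ξ):
  E: 55.8 − 1(10.27) = 45.53
  F: 101 − 1(10.27) = 90.73
  D: 0 + 1(10.27) = 10.27
Total out = 45.53 + 90.73 + 10.27 = 146.5 lbmol/h.

147 lbmol/h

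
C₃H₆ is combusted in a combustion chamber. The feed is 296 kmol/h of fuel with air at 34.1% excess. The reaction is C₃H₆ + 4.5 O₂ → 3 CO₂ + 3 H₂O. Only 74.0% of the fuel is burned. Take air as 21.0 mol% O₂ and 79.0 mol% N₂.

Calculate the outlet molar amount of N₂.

6720 kmol/h

Stoichiometric O₂ = 4.5 × 296 = 1332 kmol/h; O₂ fed = 1332 × 1.341 = 1786 kmol/h.
N₂ fed = 1786 × 79/21 = 6720 kmol/h.
Fuel reacted = 0.74 × 296 → ξ = 219 kmol/h.
Outlet (n = n₀ + ν ξ):
  C₃H₆: 296 − 1(219) = 76.96
  O₂: 1786 − 4.5(219) = 800.5
  N₂: 6720 (inert)
  CO₂: 0 + 3(219) = 657.1
  H₂O: 0 + 3(219) = 657.1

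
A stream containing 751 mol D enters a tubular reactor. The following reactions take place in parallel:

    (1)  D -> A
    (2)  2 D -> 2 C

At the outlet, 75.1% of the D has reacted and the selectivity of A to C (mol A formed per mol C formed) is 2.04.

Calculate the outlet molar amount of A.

378 mol

Conversion of D: D consumed = 0.751 × 751 = 564 mol = 1ξ₁ + 2ξ₂.
Selectivity: 1ξ₁ / (2ξ₂) = 2.04 → ξ₁ = 4.08 ξ₂.
Substitute: (1·4.08 + 2) ξ₂ = 564 → ξ₂ = 92.76 mol, ξ₁ = 378.5 mol.
Outlet amounts (n = n₀ + Σ ν·ξ):
  D: 751 − 1(378.5) − 2(92.76) = 187
  A: 0 + 1(378.5) = 378.5
  C: 0 + 2(92.76) = 185.5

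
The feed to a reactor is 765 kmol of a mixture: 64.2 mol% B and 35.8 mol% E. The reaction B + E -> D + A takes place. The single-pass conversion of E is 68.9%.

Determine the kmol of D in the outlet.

E reacted = 0.689 × 273.9 = 188.7 kmol; ν_E = −1, so ξ = 188.7/1 = 188.7 kmol.
Outlet amounts (n = n₀ + ν ξ):
  B: 491.1 − 1(188.7) = 302.4
  E: 273.9 − 1(188.7) = 85.17
  D: 0 + 1(188.7) = 188.7
  A: 0 + 1(188.7) = 188.7

189 kmol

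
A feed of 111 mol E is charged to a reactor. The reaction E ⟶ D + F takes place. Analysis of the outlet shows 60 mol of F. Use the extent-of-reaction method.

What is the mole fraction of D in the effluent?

For F: n = n₀ + 1ξ → 60 = 0 + 1ξ, giving ξ = 60 mol.
Outlet amounts (n = n₀ + ν ξ):
  E: 111 − 1(60) = 51
  D: 0 + 1(60) = 60
  F: 0 + 1(60) = 60
Total out = 171 mol; y_D = 60 / 171 = 0.3509.

0.351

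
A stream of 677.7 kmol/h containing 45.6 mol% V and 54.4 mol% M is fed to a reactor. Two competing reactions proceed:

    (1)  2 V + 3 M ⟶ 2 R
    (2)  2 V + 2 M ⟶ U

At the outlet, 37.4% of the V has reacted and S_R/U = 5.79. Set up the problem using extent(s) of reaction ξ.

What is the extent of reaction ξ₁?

Conversion of V: V consumed = 0.374 × 309 = 115.6 kmol/h = 2ξ₁ + 2ξ₂.
Selectivity: 2ξ₁ / (1ξ₂) = 5.79 → ξ₁ = 2.895 ξ₂.
Substitute: (2·2.895 + 2) ξ₂ = 115.6 → ξ₂ = 14.84 kmol/h, ξ₁ = 42.95 kmol/h.
Outlet amounts (n = n₀ + Σ ν·ξ):
  V: 309 − 2(42.95) − 2(14.84) = 193.5
  M: 368.7 − 3(42.95) − 2(14.84) = 210.1
  R: 0 + 2(42.95) = 85.9
  U: 0 + 1(14.84) = 14.84

ξ₁ = 43 kmol/h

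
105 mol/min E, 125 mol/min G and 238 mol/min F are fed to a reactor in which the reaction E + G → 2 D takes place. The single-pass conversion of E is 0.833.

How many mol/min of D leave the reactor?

E reacted = 0.833 × 105 = 87.46 mol/min; ν_E = −1, so ξ = 87.46/1 = 87.46 mol/min.
Outlet amounts (n = n₀ + ν ξ):
  E: 105 − 1(87.46) = 17.54
  G: 125 − 1(87.46) = 37.54
  D: 0 + 2(87.46) = 174.9
  F: 238 (inert)

175 mol/min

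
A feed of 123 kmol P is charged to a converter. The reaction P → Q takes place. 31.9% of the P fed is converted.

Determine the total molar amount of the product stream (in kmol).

123 kmol

P reacted = 0.319 × 123 = 39.24 kmol; ν_P = −1, so ξ = 39.24/1 = 39.24 kmol.
Outlet amounts (n = n₀ + ν ξ):
  P: 123 − 1(39.24) = 83.76
  Q: 0 + 1(39.24) = 39.24
Total out = 83.76 + 39.24 = 123 kmol.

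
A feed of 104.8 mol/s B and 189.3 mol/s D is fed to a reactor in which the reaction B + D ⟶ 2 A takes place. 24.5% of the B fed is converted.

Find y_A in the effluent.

B reacted = 0.245 × 104.8 = 25.68 mol/s; ν_B = −1, so ξ = 25.68/1 = 25.68 mol/s.
Outlet amounts (n = n₀ + ν ξ):
  B: 104.8 − 1(25.68) = 79.12
  D: 189.3 − 1(25.68) = 163.6
  A: 0 + 2(25.68) = 51.35
Total out = 294.1 mol/s; y_A = 51.35 / 294.1 = 0.1746.

0.175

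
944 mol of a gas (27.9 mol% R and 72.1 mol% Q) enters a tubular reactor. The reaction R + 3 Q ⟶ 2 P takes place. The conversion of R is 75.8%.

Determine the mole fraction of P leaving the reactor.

0.733

R reacted = 0.758 × 263.4 = 199.6 mol; ν_R = −1, so ξ = 199.6/1 = 199.6 mol.
Outlet amounts (n = n₀ + ν ξ):
  R: 263.4 − 1(199.6) = 63.74
  Q: 680.6 − 3(199.6) = 81.71
  P: 0 + 2(199.6) = 399.3
Total out = 544.7 mol; y_P = 399.3 / 544.7 = 0.733.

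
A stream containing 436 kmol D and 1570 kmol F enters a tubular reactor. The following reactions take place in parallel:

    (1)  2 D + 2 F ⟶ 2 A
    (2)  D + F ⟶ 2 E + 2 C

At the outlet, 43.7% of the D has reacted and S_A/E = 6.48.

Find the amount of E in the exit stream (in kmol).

27.3 kmol

Conversion of D: D consumed = 0.437 × 436 = 190.5 kmol = 2ξ₁ + 1ξ₂.
Selectivity: 2ξ₁ / (2ξ₂) = 6.48 → ξ₁ = 6.48 ξ₂.
Substitute: (2·6.48 + 1) ξ₂ = 190.5 → ξ₂ = 13.65 kmol, ξ₁ = 88.44 kmol.
Outlet amounts (n = n₀ + Σ ν·ξ):
  D: 436 − 2(88.44) − 1(13.65) = 245.5
  F: 1570 − 2(88.44) − 1(13.65) = 1379
  A: 0 + 2(88.44) = 176.9
  E: 0 + 2(13.65) = 27.3
  C: 0 + 2(13.65) = 27.3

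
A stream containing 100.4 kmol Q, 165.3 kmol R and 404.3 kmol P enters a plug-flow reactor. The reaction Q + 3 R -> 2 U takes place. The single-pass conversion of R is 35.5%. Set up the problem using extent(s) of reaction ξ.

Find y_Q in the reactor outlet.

0.128

R reacted = 0.355 × 165.3 = 58.68 kmol; ν_R = −3, so ξ = 58.68/3 = 19.56 kmol.
Outlet amounts (n = n₀ + ν ξ):
  Q: 100.4 − 1(19.56) = 80.84
  R: 165.3 − 3(19.56) = 106.6
  U: 0 + 2(19.56) = 39.12
  P: 404.3 (inert)
Total out = 630.9 kmol; y_Q = 80.84 / 630.9 = 0.1281.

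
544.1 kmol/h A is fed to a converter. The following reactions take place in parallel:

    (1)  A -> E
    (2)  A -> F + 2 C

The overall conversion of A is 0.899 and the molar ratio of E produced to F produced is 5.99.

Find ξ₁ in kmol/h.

ξ₁ = 419 kmol/h

Conversion of A: A consumed = 0.899 × 544.1 = 489.1 kmol/h = 1ξ₁ + 1ξ₂.
Selectivity: 1ξ₁ / (1ξ₂) = 5.99 → ξ₁ = 5.99 ξ₂.
Substitute: (1·5.99 + 1) ξ₂ = 489.1 → ξ₂ = 69.98 kmol/h, ξ₁ = 419.2 kmol/h.
Outlet amounts (n = n₀ + Σ ν·ξ):
  A: 544.1 − 1(419.2) − 1(69.98) = 54.95
  E: 0 + 1(419.2) = 419.2
  F: 0 + 1(69.98) = 69.98
  C: 0 + 2(69.98) = 140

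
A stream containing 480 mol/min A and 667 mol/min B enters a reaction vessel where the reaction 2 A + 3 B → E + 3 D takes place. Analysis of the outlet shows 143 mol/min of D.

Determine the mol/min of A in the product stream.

385 mol/min

For D: n = n₀ + 3ξ → 143 = 0 + 3ξ, giving ξ = 47.67 mol/min.
Outlet amounts (n = n₀ + ν ξ):
  A: 480 − 2(47.67) = 384.7
  B: 667 − 3(47.67) = 524
  E: 0 + 1(47.67) = 47.67
  D: 0 + 3(47.67) = 143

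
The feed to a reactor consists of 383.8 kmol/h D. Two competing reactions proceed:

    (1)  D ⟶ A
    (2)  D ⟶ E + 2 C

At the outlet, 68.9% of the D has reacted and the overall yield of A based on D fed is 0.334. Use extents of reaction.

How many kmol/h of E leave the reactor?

Yield of A: 1ξ₁ / 383.8 = 0.334 → ξ₁ = 128.2 kmol/h.
Conversion of D: 1ξ₁ + 1ξ₂ = 0.689 × 383.8 = 264.4 → ξ₂ = 136.2 kmol/h.
Outlet amounts (n = n₀ + Σ ν·ξ):
  D: 383.8 − 1(128.2) − 1(136.2) = 119.4
  A: 0 + 1(128.2) = 128.2
  E: 0 + 1(136.2) = 136.2
  C: 0 + 2(136.2) = 272.5

136 kmol/h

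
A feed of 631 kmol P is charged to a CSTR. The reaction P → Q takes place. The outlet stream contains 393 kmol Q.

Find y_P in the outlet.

0.377

For Q: n = n₀ + 1ξ → 393 = 0 + 1ξ, giving ξ = 393 kmol.
Outlet amounts (n = n₀ + ν ξ):
  P: 631 − 1(393) = 238
  Q: 0 + 1(393) = 393
Total out = 631 kmol; y_P = 238 / 631 = 0.3772.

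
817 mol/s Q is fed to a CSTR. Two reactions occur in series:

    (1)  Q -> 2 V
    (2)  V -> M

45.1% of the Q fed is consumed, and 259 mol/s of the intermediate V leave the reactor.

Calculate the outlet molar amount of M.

478 mol/s

Conversion of Q: Q consumed = 1ξ₁ = 0.451 × 817 → ξ₁ = 368.5 mol/s.
V balance: n_V = 0 + 2ξ₁ − 1ξ₂ = 259 → ξ₂ = (2·368.5 − 259)/1 = 477.9 mol/s.
Outlet amounts (n = n₀ + Σ ν·ξ):
  Q: 817 − 1(368.5) = 448.5
  V: 0 + 2(368.5) − 1(477.9) = 259
  M: 0 + 1(477.9) = 477.9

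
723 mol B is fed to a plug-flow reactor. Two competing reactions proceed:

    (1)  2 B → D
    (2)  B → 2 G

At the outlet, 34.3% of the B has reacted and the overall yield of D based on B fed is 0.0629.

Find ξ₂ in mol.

Yield of D: 1ξ₁ / 723 = 0.0629 → ξ₁ = 45.48 mol.
Conversion of B: 2ξ₁ + 1ξ₂ = 0.343 × 723 = 248 → ξ₂ = 157 mol.
Outlet amounts (n = n₀ + Σ ν·ξ):
  B: 723 − 2(45.48) − 1(157) = 475
  D: 0 + 1(45.48) = 45.48
  G: 0 + 2(157) = 314.1

ξ₂ = 157 mol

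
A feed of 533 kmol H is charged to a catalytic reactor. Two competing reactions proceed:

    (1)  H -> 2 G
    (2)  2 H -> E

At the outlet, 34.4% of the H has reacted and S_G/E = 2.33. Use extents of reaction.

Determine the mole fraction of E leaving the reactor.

0.107

Conversion of H: H consumed = 0.344 × 533 = 183.4 kmol = 1ξ₁ + 2ξ₂.
Selectivity: 2ξ₁ / (1ξ₂) = 2.33 → ξ₁ = 1.165 ξ₂.
Substitute: (1·1.165 + 2) ξ₂ = 183.4 → ξ₂ = 57.93 kmol, ξ₁ = 67.49 kmol.
Outlet amounts (n = n₀ + Σ ν·ξ):
  H: 533 − 1(67.49) − 2(57.93) = 349.6
  G: 0 + 2(67.49) = 135
  E: 0 + 1(57.93) = 57.93
Total out = 542.6 kmol; y_E = 57.93 / 542.6 = 0.1068.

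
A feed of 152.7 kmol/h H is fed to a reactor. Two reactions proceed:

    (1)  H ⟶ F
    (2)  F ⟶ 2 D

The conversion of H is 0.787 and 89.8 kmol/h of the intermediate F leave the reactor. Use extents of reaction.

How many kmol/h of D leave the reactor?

60.7 kmol/h

Conversion of H: H consumed = 1ξ₁ = 0.787 × 152.7 → ξ₁ = 120.2 kmol/h.
F balance: n_F = 0 + 1ξ₁ − 1ξ₂ = 89.8 → ξ₂ = (1·120.2 − 89.8)/1 = 30.37 kmol/h.
Outlet amounts (n = n₀ + Σ ν·ξ):
  H: 152.7 − 1(120.2) = 32.53
  F: 0 + 1(120.2) − 1(30.37) = 89.8
  D: 0 + 2(30.37) = 60.75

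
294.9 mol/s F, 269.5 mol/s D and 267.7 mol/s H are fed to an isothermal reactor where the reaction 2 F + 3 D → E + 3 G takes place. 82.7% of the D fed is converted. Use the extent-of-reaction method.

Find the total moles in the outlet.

D reacted = 0.827 × 269.5 = 222.9 mol/s; ν_D = −3, so ξ = 222.9/3 = 74.29 mol/s.
Outlet amounts (n = n₀ + ν ξ):
  F: 294.9 − 2(74.29) = 146.3
  D: 269.5 − 3(74.29) = 46.62
  E: 0 + 1(74.29) = 74.29
  G: 0 + 3(74.29) = 222.9
  H: 267.7 (inert)
Total out = 146.3 + 46.62 + 74.29 + 222.9 + 267.7 = 757.8 mol/s.

758 mol/s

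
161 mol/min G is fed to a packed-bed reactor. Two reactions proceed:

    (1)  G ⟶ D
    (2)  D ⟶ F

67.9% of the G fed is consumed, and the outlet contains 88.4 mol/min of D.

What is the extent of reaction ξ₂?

ξ₂ = 20.9 mol/min

Conversion of G: G consumed = 1ξ₁ = 0.679 × 161 → ξ₁ = 109.3 mol/min.
D balance: n_D = 0 + 1ξ₁ − 1ξ₂ = 88.4 → ξ₂ = (1·109.3 − 88.4)/1 = 20.92 mol/min.
Outlet amounts (n = n₀ + Σ ν·ξ):
  G: 161 − 1(109.3) = 51.68
  D: 0 + 1(109.3) − 1(20.92) = 88.4
  F: 0 + 1(20.92) = 20.92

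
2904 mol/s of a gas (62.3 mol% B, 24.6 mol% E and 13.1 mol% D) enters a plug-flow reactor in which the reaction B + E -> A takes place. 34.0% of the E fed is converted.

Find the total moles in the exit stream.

E reacted = 0.34 × 714.4 = 242.9 mol/s; ν_E = −1, so ξ = 242.9/1 = 242.9 mol/s.
Outlet amounts (n = n₀ + ν ξ):
  B: 1809 − 1(242.9) = 1566
  E: 714.4 − 1(242.9) = 471.5
  A: 0 + 1(242.9) = 242.9
  D: 380.4 (inert)
Total out = 1566 + 471.5 + 242.9 + 380.4 = 2661 mol/s.

2660 mol/s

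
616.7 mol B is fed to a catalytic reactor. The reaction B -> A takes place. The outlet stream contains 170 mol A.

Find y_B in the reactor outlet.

For A: n = n₀ + 1ξ → 170 = 0 + 1ξ, giving ξ = 170 mol.
Outlet amounts (n = n₀ + ν ξ):
  B: 616.7 − 1(170) = 446.7
  A: 0 + 1(170) = 170
Total out = 616.7 mol; y_B = 446.7 / 616.7 = 0.7243.

0.724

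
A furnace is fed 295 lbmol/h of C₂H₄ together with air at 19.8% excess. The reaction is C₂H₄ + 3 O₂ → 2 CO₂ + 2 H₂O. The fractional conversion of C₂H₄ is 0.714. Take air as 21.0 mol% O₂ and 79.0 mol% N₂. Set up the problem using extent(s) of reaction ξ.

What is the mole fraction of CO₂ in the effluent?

0.0788

Stoichiometric O₂ = 3 × 295 = 885 lbmol/h; O₂ fed = 885 × 1.198 = 1060 lbmol/h.
N₂ fed = 1060 × 79/21 = 3988 lbmol/h.
Fuel reacted = 0.714 × 295 → ξ = 210.6 lbmol/h.
Outlet (n = n₀ + ν ξ):
  C₂H₄: 295 − 1(210.6) = 84.37
  O₂: 1060 − 3(210.6) = 428.3
  N₂: 3988 (inert)
  CO₂: 0 + 2(210.6) = 421.3
  H₂O: 0 + 2(210.6) = 421.3
Total out = 5344 lbmol/h; y_CO₂ = 421.3 / 5344 = 0.07883.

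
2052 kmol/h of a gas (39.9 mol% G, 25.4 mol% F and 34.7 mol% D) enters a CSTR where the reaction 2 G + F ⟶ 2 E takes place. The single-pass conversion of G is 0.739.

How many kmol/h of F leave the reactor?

G reacted = 0.739 × 818.7 = 605.1 kmol/h; ν_G = −2, so ξ = 605.1/2 = 302.5 kmol/h.
Outlet amounts (n = n₀ + ν ξ):
  G: 818.7 − 2(302.5) = 213.7
  F: 521.2 − 1(302.5) = 218.7
  E: 0 + 2(302.5) = 605.1
  D: 712 (inert)

219 kmol/h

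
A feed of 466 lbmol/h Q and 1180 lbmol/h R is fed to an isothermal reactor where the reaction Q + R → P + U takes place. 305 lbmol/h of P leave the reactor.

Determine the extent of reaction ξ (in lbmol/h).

ξ = 305 lbmol/h

For P: n = n₀ + 1ξ → 305 = 0 + 1ξ, giving ξ = 305 lbmol/h.
Outlet amounts (n = n₀ + ν ξ):
  Q: 466 − 1(305) = 161
  R: 1180 − 1(305) = 875
  P: 0 + 1(305) = 305
  U: 0 + 1(305) = 305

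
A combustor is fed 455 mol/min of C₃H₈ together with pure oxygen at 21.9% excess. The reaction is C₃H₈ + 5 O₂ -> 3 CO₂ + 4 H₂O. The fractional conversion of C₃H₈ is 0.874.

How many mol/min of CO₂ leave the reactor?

1190 mol/min

Stoichiometric O₂ = 5 × 455 = 2275 mol/min; O₂ fed = 2275 × 1.219 = 2773 mol/min.
Fuel reacted = 0.874 × 455 → ξ = 397.7 mol/min.
Outlet (n = n₀ + ν ξ):
  C₃H₈: 455 − 1(397.7) = 57.33
  O₂: 2773 − 5(397.7) = 784.9
  CO₂: 0 + 3(397.7) = 1193
  H₂O: 0 + 4(397.7) = 1591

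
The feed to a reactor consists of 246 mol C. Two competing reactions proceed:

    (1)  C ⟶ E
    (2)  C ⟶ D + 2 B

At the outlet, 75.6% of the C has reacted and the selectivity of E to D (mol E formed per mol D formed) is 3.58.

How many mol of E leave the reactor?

Conversion of C: C consumed = 0.756 × 246 = 186 mol = 1ξ₁ + 1ξ₂.
Selectivity: 1ξ₁ / (1ξ₂) = 3.58 → ξ₁ = 3.58 ξ₂.
Substitute: (1·3.58 + 1) ξ₂ = 186 → ξ₂ = 40.61 mol, ξ₁ = 145.4 mol.
Outlet amounts (n = n₀ + Σ ν·ξ):
  C: 246 − 1(145.4) − 1(40.61) = 60.02
  E: 0 + 1(145.4) = 145.4
  D: 0 + 1(40.61) = 40.61
  B: 0 + 2(40.61) = 81.21

145 mol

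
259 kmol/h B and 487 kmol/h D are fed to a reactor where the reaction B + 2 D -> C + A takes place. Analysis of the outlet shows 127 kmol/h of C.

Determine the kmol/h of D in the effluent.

233 kmol/h

For C: n = n₀ + 1ξ → 127 = 0 + 1ξ, giving ξ = 127 kmol/h.
Outlet amounts (n = n₀ + ν ξ):
  B: 259 − 1(127) = 132
  D: 487 − 2(127) = 233
  C: 0 + 1(127) = 127
  A: 0 + 1(127) = 127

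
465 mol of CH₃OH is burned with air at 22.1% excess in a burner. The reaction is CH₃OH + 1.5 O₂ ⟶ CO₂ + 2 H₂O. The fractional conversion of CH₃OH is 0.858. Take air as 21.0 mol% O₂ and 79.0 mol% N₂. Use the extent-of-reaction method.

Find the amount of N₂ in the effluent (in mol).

3200 mol

Stoichiometric O₂ = 1.5 × 465 = 697.5 mol; O₂ fed = 697.5 × 1.221 = 851.6 mol.
N₂ fed = 851.6 × 79/21 = 3204 mol.
Fuel reacted = 0.858 × 465 → ξ = 399 mol.
Outlet (n = n₀ + ν ξ):
  CH₃OH: 465 − 1(399) = 66.03
  O₂: 851.6 − 1.5(399) = 253.2
  N₂: 3204 (inert)
  CO₂: 0 + 1(399) = 399
  H₂O: 0 + 2(399) = 797.9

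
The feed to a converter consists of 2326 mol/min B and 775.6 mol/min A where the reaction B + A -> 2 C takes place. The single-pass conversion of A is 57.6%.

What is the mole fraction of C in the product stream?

0.288

A reacted = 0.576 × 775.6 = 446.7 mol/min; ν_A = −1, so ξ = 446.7/1 = 446.7 mol/min.
Outlet amounts (n = n₀ + ν ξ):
  B: 2326 − 1(446.7) = 1879
  A: 775.6 − 1(446.7) = 328.9
  C: 0 + 2(446.7) = 893.5
Total out = 3102 mol/min; y_C = 893.5 / 3102 = 0.2881.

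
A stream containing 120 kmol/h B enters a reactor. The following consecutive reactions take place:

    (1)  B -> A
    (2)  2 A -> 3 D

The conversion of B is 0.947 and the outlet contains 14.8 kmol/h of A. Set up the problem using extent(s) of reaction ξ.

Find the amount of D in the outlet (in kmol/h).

Conversion of B: B consumed = 1ξ₁ = 0.947 × 120 → ξ₁ = 113.6 kmol/h.
A balance: n_A = 0 + 1ξ₁ − 2ξ₂ = 14.8 → ξ₂ = (1·113.6 − 14.8)/2 = 49.42 kmol/h.
Outlet amounts (n = n₀ + Σ ν·ξ):
  B: 120 − 1(113.6) = 6.36
  A: 0 + 1(113.6) − 2(49.42) = 14.8
  D: 0 + 3(49.42) = 148.3

148 kmol/h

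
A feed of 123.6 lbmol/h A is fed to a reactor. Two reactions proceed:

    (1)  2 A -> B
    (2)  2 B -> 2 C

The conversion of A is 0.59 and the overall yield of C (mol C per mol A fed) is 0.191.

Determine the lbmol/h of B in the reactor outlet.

12.9 lbmol/h

Conversion of A: A consumed = 2ξ₁ = 0.59 × 123.6 → ξ₁ = 36.46 lbmol/h.
Yield of C: 2ξ₂ / 123.6 = 0.191 → ξ₂ = 11.8 lbmol/h.
Outlet amounts (n = n₀ + Σ ν·ξ):
  A: 123.6 − 2(36.46) = 50.68
  B: 0 + 1(36.46) − 2(11.8) = 12.85
  C: 0 + 2(11.8) = 23.61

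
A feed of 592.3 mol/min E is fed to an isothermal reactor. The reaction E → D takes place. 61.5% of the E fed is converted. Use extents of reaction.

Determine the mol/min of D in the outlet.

364 mol/min

E reacted = 0.615 × 592.3 = 364.3 mol/min; ν_E = −1, so ξ = 364.3/1 = 364.3 mol/min.
Outlet amounts (n = n₀ + ν ξ):
  E: 592.3 − 1(364.3) = 228
  D: 0 + 1(364.3) = 364.3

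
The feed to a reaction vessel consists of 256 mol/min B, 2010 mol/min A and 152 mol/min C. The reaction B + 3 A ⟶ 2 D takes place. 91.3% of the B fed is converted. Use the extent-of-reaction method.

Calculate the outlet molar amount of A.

B reacted = 0.913 × 256 = 233.7 mol/min; ν_B = −1, so ξ = 233.7/1 = 233.7 mol/min.
Outlet amounts (n = n₀ + ν ξ):
  B: 256 − 1(233.7) = 22.27
  A: 2010 − 3(233.7) = 1309
  D: 0 + 2(233.7) = 467.5
  C: 152 (inert)

1310 mol/min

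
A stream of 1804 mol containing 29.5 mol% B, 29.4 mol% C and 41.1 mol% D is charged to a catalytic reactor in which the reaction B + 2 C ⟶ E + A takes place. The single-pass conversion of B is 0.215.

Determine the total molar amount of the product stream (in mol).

B reacted = 0.215 × 532.2 = 114.4 mol; ν_B = −1, so ξ = 114.4/1 = 114.4 mol.
Outlet amounts (n = n₀ + ν ξ):
  B: 532.2 − 1(114.4) = 417.8
  C: 530.4 − 2(114.4) = 301.5
  E: 0 + 1(114.4) = 114.4
  A: 0 + 1(114.4) = 114.4
  D: 741.4 (inert)
Total out = 417.8 + 301.5 + 114.4 + 114.4 + 741.4 = 1690 mol.

1690 mol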